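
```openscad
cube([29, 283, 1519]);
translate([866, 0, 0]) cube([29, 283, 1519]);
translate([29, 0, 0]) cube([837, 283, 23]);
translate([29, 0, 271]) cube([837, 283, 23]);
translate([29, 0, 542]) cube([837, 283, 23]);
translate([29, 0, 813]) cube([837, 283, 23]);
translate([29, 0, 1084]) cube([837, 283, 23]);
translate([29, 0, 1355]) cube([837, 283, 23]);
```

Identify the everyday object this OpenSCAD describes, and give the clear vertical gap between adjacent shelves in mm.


A bookshelf. The clear shelf gap is 248 mm.

Two tall side panels with 6 horizontal boards between them — a bookshelf. The first two shelf undersides are at z = 0 and z = 271; with shelf thickness 23, the clear gap is 271 − 0 − 23 = 248 mm.


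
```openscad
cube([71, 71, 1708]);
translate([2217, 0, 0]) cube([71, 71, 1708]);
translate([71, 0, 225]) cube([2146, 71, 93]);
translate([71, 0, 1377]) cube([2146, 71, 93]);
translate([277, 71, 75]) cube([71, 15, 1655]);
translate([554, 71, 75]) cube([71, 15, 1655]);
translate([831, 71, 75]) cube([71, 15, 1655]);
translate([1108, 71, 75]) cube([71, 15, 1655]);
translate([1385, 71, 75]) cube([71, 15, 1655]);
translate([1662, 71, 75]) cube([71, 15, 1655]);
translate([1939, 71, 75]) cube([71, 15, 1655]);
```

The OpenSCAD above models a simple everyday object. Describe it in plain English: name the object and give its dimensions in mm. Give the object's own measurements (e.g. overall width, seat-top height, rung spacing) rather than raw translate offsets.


A fence section. Two 71×71 mm posts, 1708 mm tall, stand on the floor with a clear span of 2146 mm between their inner faces. Two horizontal rails of 71×93 mm section span the gap between the posts with their undersides at z = 225 mm and z = 1377 mm, flush with the posts' −y face. 7 pickets, each 71 mm wide, 15 mm thick and 1655 mm tall, are fixed to the +y face of the rails with their bottoms at z = 75 mm, spaced across the span with a 206 mm gap after the −x post and between neighbouring pickets, with 207 mm left before the +x post.


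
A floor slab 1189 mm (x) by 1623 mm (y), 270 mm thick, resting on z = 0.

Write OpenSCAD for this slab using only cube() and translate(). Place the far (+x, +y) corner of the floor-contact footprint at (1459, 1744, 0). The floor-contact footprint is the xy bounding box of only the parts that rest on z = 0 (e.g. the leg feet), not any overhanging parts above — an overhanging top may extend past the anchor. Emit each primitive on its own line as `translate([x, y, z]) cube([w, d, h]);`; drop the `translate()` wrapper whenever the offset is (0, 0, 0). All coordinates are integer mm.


translate([270, 121, 0]) cube([1189, 1623, 270]);


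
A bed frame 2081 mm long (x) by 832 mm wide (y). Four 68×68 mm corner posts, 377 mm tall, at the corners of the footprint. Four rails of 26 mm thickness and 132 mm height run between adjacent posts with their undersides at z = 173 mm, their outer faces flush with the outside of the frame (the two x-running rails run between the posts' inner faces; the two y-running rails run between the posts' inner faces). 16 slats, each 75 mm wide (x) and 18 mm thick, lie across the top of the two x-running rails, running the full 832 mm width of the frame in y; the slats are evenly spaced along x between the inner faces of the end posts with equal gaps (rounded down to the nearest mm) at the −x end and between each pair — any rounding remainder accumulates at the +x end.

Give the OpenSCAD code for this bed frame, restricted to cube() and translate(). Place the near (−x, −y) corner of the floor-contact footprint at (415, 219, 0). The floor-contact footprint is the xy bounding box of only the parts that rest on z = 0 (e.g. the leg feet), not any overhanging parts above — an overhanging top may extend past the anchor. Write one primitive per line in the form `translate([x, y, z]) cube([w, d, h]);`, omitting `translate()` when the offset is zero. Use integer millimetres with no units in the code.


translate([415, 219, 0]) cube([68, 68, 377]);
translate([415, 983, 0]) cube([68, 68, 377]);
translate([2428, 219, 0]) cube([68, 68, 377]);
translate([2428, 983, 0]) cube([68, 68, 377]);
translate([483, 219, 173]) cube([1945, 26, 132]);
translate([483, 1025, 173]) cube([1945, 26, 132]);
translate([415, 287, 173]) cube([26, 696, 132]);
translate([2470, 287, 173]) cube([26, 696, 132]);
translate([526, 219, 305]) cube([75, 832, 18]);
translate([644, 219, 305]) cube([75, 832, 18]);
translate([762, 219, 305]) cube([75, 832, 18]);
translate([880, 219, 305]) cube([75, 832, 18]);
translate([998, 219, 305]) cube([75, 832, 18]);
translate([1116, 219, 305]) cube([75, 832, 18]);
translate([1234, 219, 305]) cube([75, 832, 18]);
translate([1352, 219, 305]) cube([75, 832, 18]);
translate([1470, 219, 305]) cube([75, 832, 18]);
translate([1588, 219, 305]) cube([75, 832, 18]);
translate([1706, 219, 305]) cube([75, 832, 18]);
translate([1824, 219, 305]) cube([75, 832, 18]);
translate([1942, 219, 305]) cube([75, 832, 18]);
translate([2060, 219, 305]) cube([75, 832, 18]);
translate([2178, 219, 305]) cube([75, 832, 18]);
translate([2296, 219, 305]) cube([75, 832, 18]);


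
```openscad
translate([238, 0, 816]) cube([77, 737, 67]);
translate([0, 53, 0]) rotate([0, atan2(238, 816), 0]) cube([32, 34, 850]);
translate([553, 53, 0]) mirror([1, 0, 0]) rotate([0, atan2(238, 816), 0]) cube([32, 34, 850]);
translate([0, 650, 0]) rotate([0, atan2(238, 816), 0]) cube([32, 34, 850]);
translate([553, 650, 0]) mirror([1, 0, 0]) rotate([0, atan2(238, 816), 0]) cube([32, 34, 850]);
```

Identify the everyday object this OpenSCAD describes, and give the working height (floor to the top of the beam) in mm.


A sawhorse. The overall height is 883 mm.

A beam across two mirrored pairs of raked legs — a sawhorse. The beam's underside is at z = 816 (matching the legs' vertical rise in atan2(238, 816)) and the beam is 67 mm tall, so its top is at 816 + 67 = 883 mm. The raked legs top out at the beam's underside, so that is the highest point.


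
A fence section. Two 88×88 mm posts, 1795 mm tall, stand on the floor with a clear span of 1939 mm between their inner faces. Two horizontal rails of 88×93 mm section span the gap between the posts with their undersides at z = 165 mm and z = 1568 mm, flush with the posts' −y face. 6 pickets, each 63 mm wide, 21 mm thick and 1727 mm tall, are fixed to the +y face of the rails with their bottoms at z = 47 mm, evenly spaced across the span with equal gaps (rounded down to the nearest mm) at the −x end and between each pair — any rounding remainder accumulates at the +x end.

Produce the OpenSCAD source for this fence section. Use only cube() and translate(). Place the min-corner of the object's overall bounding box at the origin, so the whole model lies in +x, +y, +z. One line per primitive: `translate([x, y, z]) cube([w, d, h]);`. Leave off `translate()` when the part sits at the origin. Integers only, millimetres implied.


cube([88, 88, 1795]);
translate([2027, 0, 0]) cube([88, 88, 1795]);
translate([88, 0, 165]) cube([1939, 88, 93]);
translate([88, 0, 1568]) cube([1939, 88, 93]);
translate([311, 88, 47]) cube([63, 21, 1727]);
translate([597, 88, 47]) cube([63, 21, 1727]);
translate([883, 88, 47]) cube([63, 21, 1727]);
translate([1169, 88, 47]) cube([63, 21, 1727]);
translate([1455, 88, 47]) cube([63, 21, 1727]);
translate([1741, 88, 47]) cube([63, 21, 1727]);


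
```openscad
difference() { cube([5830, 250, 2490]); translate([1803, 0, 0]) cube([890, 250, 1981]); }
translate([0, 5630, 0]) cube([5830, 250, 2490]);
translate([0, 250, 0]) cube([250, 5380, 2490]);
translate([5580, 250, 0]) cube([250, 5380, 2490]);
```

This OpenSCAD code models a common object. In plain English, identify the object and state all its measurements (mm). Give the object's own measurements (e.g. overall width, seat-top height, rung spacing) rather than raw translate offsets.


A single room: four walls, each 2490 mm tall and 250 mm thick, enclosing an outside footprint 5830×5880 mm (x × y), no floor or roof. The front and back walls (−y and +y sides) run the full x-width; the side walls fit between their inner faces. A door opening 890 mm wide and 1981 mm tall is cut through the front wall from the floor up, its −x edge 1803 mm from the wall's −x end.


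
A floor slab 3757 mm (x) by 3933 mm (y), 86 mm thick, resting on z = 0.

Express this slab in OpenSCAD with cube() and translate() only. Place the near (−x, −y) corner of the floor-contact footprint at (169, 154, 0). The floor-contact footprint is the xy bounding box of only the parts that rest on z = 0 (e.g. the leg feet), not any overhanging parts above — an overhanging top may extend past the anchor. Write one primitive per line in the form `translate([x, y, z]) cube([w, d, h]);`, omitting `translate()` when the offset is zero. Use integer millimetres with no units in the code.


translate([169, 154, 0]) cube([3757, 3933, 86]);


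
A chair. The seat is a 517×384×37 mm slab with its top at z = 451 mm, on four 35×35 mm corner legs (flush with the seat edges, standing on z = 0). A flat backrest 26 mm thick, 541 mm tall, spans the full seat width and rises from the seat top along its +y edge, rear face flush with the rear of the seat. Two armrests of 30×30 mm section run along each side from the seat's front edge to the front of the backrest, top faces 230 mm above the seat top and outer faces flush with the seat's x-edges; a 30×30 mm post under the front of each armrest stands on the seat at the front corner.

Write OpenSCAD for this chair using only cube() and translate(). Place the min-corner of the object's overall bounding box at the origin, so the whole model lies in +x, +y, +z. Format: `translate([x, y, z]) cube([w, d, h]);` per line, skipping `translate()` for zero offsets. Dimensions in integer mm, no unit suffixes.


translate([0, 0, 414]) cube([517, 384, 37]);
cube([35, 35, 414]);
translate([482, 0, 0]) cube([35, 35, 414]);
translate([0, 349, 0]) cube([35, 35, 414]);
translate([482, 349, 0]) cube([35, 35, 414]);
translate([0, 358, 451]) cube([517, 26, 541]);
translate([0, 0, 651]) cube([30, 358, 30]);
translate([487, 0, 651]) cube([30, 358, 30]);
translate([0, 0, 451]) cube([30, 30, 200]);
translate([487, 0, 451]) cube([30, 30, 200]);


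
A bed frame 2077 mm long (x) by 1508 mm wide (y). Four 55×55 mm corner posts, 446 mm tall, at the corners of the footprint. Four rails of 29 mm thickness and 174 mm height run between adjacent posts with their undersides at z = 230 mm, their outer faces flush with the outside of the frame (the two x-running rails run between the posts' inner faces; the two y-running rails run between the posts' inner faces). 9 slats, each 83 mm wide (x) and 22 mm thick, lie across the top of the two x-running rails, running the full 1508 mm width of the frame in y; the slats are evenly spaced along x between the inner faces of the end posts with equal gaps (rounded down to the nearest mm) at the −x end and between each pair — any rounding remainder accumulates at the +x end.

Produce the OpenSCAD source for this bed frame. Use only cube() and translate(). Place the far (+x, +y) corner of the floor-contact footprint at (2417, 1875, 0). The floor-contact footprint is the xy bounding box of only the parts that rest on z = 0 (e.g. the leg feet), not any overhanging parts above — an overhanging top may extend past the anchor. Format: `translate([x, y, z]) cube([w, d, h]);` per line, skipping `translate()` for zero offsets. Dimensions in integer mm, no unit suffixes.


translate([340, 367, 0]) cube([55, 55, 446]);
translate([340, 1820, 0]) cube([55, 55, 446]);
translate([2362, 367, 0]) cube([55, 55, 446]);
translate([2362, 1820, 0]) cube([55, 55, 446]);
translate([395, 367, 230]) cube([1967, 29, 174]);
translate([395, 1846, 230]) cube([1967, 29, 174]);
translate([340, 422, 230]) cube([29, 1398, 174]);
translate([2388, 422, 230]) cube([29, 1398, 174]);
translate([517, 367, 404]) cube([83, 1508, 22]);
translate([722, 367, 404]) cube([83, 1508, 22]);
translate([927, 367, 404]) cube([83, 1508, 22]);
translate([1132, 367, 404]) cube([83, 1508, 22]);
translate([1337, 367, 404]) cube([83, 1508, 22]);
translate([1542, 367, 404]) cube([83, 1508, 22]);
translate([1747, 367, 404]) cube([83, 1508, 22]);
translate([1952, 367, 404]) cube([83, 1508, 22]);
translate([2157, 367, 404]) cube([83, 1508, 22]);


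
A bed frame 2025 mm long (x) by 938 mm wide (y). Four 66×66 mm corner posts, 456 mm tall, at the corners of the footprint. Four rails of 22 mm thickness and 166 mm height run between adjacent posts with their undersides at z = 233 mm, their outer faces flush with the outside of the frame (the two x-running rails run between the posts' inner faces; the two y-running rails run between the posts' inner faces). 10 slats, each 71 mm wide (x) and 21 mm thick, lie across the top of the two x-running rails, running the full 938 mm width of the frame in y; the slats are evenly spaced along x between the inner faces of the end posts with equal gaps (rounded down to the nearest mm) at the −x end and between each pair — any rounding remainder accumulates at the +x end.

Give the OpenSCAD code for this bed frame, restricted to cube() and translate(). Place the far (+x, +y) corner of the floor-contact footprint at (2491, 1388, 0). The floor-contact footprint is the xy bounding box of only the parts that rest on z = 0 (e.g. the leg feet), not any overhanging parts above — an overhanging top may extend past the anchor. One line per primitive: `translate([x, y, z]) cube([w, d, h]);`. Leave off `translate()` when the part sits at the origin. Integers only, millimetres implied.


translate([466, 450, 0]) cube([66, 66, 456]);
translate([466, 1322, 0]) cube([66, 66, 456]);
translate([2425, 450, 0]) cube([66, 66, 456]);
translate([2425, 1322, 0]) cube([66, 66, 456]);
translate([532, 450, 233]) cube([1893, 22, 166]);
translate([532, 1366, 233]) cube([1893, 22, 166]);
translate([466, 516, 233]) cube([22, 806, 166]);
translate([2469, 516, 233]) cube([22, 806, 166]);
translate([639, 450, 399]) cube([71, 938, 21]);
translate([817, 450, 399]) cube([71, 938, 21]);
translate([995, 450, 399]) cube([71, 938, 21]);
translate([1173, 450, 399]) cube([71, 938, 21]);
translate([1351, 450, 399]) cube([71, 938, 21]);
translate([1529, 450, 399]) cube([71, 938, 21]);
translate([1707, 450, 399]) cube([71, 938, 21]);
translate([1885, 450, 399]) cube([71, 938, 21]);
translate([2063, 450, 399]) cube([71, 938, 21]);
translate([2241, 450, 399]) cube([71, 938, 21]);


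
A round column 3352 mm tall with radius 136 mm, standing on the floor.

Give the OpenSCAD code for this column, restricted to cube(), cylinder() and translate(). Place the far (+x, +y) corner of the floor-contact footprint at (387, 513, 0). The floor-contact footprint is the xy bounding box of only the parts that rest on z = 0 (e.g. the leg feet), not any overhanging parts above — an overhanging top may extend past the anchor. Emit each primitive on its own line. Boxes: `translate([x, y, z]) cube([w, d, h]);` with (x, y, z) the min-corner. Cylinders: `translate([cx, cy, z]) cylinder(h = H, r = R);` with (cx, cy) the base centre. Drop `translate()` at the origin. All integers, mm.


translate([251, 377, 0]) cylinder(h = 3352, r = 136);


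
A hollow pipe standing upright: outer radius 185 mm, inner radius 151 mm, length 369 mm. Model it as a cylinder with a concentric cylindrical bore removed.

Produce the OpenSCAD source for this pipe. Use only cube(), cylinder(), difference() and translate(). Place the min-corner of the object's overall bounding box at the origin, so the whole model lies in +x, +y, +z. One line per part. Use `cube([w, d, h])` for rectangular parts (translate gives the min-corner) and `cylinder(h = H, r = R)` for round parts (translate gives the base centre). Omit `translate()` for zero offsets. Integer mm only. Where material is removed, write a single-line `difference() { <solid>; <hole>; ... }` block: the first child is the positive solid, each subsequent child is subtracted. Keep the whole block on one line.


difference() { translate([185, 185, 0]) cylinder(h = 369, r = 185); translate([185, 185, 0]) cylinder(h = 369, r = 151); }


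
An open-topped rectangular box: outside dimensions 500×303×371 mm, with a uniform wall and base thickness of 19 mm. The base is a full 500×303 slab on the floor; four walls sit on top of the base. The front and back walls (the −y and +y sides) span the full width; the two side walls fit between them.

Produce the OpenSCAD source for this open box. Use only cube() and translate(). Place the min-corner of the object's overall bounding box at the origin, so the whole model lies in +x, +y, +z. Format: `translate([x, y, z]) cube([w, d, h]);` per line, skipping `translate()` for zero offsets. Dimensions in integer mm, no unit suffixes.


cube([500, 303, 19]);
translate([0, 0, 19]) cube([500, 19, 352]);
translate([0, 284, 19]) cube([500, 19, 352]);
translate([0, 19, 19]) cube([19, 265, 352]);
translate([481, 19, 19]) cube([19, 265, 352]);


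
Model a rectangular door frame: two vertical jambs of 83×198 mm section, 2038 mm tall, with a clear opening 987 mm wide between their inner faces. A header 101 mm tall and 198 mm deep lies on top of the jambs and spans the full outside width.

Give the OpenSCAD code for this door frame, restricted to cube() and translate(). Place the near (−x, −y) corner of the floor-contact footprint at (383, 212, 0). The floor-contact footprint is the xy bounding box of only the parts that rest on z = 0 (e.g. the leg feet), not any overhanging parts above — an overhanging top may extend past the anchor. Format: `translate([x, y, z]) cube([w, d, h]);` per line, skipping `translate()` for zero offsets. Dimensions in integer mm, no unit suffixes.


translate([383, 212, 0]) cube([83, 198, 2038]);
translate([1453, 212, 0]) cube([83, 198, 2038]);
translate([383, 212, 2038]) cube([1153, 198, 101]);


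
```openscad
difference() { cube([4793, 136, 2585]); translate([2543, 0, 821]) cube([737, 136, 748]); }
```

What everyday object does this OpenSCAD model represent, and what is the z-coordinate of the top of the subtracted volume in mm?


A wall with a window opening. The window head height is 1569 mm.

A wall with a rectangular opening subtracted — a window. Sill at z = 821, opening 748 mm tall, so the head is at 821 + 748 = 1569 mm.


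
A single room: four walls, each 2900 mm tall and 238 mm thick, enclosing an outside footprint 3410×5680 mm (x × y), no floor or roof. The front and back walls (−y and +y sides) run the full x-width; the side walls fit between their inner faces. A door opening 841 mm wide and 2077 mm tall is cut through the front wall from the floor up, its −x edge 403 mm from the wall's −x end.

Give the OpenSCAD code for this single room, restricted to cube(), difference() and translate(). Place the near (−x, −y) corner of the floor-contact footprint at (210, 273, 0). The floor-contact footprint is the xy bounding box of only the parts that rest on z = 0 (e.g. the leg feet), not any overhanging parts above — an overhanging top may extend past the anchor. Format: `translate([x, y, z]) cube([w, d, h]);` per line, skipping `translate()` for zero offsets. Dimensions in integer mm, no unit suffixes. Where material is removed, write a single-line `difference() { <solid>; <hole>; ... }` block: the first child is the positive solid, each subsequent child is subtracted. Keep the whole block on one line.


difference() { translate([210, 273, 0]) cube([3410, 238, 2900]); translate([613, 273, 0]) cube([841, 238, 2077]); }
translate([210, 5715, 0]) cube([3410, 238, 2900]);
translate([210, 511, 0]) cube([238, 5204, 2900]);
translate([3382, 511, 0]) cube([238, 5204, 2900]);


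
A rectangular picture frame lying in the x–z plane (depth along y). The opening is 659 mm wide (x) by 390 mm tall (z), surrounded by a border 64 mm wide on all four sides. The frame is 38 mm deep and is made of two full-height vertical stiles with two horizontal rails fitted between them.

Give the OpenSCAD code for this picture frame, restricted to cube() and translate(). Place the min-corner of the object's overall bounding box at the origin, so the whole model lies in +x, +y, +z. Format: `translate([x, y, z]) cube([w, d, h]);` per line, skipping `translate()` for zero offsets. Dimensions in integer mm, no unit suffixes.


cube([64, 38, 518]);
translate([723, 0, 0]) cube([64, 38, 518]);
translate([64, 0, 0]) cube([659, 38, 64]);
translate([64, 0, 454]) cube([659, 38, 64]);


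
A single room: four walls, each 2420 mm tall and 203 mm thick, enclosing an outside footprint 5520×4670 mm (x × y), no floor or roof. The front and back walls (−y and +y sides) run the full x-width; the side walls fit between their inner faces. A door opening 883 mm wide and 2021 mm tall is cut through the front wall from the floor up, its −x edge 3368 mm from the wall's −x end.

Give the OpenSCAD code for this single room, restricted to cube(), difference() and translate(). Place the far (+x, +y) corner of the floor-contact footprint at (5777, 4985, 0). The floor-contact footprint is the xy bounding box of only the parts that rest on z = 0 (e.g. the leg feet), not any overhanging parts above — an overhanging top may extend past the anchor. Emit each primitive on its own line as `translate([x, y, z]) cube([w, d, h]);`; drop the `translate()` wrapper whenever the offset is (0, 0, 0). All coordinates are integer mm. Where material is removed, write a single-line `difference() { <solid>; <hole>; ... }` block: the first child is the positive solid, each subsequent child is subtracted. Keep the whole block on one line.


difference() { translate([257, 315, 0]) cube([5520, 203, 2420]); translate([3625, 315, 0]) cube([883, 203, 2021]); }
translate([257, 4782, 0]) cube([5520, 203, 2420]);
translate([257, 518, 0]) cube([203, 4264, 2420]);
translate([5574, 518, 0]) cube([203, 4264, 2420]);


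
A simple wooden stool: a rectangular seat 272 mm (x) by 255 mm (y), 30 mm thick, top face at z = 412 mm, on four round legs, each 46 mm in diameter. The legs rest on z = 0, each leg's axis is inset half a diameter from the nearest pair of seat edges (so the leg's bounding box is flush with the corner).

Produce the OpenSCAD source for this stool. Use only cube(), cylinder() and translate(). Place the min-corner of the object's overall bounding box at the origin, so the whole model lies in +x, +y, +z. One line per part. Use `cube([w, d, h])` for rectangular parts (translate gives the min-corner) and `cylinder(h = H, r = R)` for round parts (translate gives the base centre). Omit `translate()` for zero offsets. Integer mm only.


translate([0, 0, 382]) cube([272, 255, 30]);
translate([23, 23, 0]) cylinder(h = 382, r = 23);
translate([249, 23, 0]) cylinder(h = 382, r = 23);
translate([23, 232, 0]) cylinder(h = 382, r = 23);
translate([249, 232, 0]) cylinder(h = 382, r = 23);


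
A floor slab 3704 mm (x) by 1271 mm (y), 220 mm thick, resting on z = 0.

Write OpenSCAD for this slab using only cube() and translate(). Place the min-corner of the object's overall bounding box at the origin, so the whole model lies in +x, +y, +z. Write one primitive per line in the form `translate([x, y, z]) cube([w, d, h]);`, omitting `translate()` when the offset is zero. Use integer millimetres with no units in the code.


cube([3704, 1271, 220]);


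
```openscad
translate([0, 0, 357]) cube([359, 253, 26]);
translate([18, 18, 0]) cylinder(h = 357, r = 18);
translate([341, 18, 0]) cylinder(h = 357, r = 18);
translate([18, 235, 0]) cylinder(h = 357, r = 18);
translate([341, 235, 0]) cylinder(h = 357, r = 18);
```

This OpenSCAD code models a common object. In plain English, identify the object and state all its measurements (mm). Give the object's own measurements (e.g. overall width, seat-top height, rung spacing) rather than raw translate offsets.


A simple wooden stool: a rectangular seat 359 mm (x) by 253 mm (y), 26 mm thick, top face at z = 383 mm, on four round legs, each 36 mm in diameter. The legs rest on z = 0, each leg's axis is inset half a diameter from the nearest pair of seat edges (so the leg's bounding box is flush with the corner).


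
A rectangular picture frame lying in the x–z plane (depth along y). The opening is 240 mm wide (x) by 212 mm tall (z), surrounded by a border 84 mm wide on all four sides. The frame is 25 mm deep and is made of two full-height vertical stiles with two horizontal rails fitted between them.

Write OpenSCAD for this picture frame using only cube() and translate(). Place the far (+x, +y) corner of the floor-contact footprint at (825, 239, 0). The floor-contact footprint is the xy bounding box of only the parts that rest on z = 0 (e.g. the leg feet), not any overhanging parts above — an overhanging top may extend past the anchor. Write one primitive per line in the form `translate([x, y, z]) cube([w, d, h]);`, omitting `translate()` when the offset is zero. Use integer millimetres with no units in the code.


translate([417, 214, 0]) cube([84, 25, 380]);
translate([741, 214, 0]) cube([84, 25, 380]);
translate([501, 214, 0]) cube([240, 25, 84]);
translate([501, 214, 296]) cube([240, 25, 84]);


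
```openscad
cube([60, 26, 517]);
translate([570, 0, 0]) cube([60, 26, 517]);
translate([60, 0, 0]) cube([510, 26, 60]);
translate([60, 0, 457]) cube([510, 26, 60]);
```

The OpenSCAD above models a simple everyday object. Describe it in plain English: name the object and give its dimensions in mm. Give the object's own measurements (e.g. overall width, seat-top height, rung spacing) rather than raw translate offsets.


A rectangular picture frame lying in the x–z plane (depth along y). The opening is 510 mm wide (x) by 397 mm tall (z), surrounded by a border 60 mm wide on all four sides. The frame is 26 mm deep and is made of two full-height vertical stiles with two horizontal rails fitted between them.


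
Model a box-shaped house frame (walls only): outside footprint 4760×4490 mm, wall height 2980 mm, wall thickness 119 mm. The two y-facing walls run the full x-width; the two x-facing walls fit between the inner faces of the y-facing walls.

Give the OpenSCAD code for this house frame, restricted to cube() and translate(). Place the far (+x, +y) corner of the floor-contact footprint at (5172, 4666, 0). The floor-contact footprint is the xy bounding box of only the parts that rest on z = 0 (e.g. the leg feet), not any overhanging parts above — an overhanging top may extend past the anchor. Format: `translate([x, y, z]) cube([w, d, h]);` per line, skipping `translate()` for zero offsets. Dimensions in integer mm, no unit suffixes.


translate([412, 176, 0]) cube([4760, 119, 2980]);
translate([412, 4547, 0]) cube([4760, 119, 2980]);
translate([412, 295, 0]) cube([119, 4252, 2980]);
translate([5053, 295, 0]) cube([119, 4252, 2980]);


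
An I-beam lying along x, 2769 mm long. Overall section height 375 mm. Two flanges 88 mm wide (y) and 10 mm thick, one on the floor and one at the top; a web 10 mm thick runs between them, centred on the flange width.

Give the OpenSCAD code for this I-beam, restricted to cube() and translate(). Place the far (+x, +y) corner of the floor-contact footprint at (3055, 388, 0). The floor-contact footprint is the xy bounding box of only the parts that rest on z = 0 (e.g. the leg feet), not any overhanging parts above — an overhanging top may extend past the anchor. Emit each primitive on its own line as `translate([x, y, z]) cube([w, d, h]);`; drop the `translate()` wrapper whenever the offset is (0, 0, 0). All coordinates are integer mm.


translate([286, 300, 0]) cube([2769, 88, 10]);
translate([286, 339, 10]) cube([2769, 10, 355]);
translate([286, 300, 365]) cube([2769, 88, 10]);


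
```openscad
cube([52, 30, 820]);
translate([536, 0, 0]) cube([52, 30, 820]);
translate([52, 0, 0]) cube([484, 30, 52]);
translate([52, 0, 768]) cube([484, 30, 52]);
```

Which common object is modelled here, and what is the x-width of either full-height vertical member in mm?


A picture frame. The border width is 52 mm.

Four thin pieces enclosing a rectangular opening — a picture frame. The two full-height stiles are 820 mm tall; the top rail sits at z = 768 and is 52 mm tall, so the border above the opening is 820 − 768 = 52 mm, matching the stile x-width.


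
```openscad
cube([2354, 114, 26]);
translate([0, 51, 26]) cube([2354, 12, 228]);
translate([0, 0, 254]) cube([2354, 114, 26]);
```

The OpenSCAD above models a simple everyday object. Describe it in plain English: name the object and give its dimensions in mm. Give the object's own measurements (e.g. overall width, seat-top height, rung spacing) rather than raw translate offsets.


An I-beam lying along x, 2354 mm long. Overall section height 280 mm. Two flanges 114 mm wide (y) and 26 mm thick, one on the floor and one at the top; a web 12 mm thick runs between them, centred on the flange width.


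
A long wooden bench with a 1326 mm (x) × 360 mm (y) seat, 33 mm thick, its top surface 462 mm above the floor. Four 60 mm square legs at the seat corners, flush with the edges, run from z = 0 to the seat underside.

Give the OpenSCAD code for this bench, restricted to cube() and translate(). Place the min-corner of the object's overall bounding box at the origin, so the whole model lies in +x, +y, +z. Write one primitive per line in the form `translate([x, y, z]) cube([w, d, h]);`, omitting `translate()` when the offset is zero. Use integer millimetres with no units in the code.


translate([0, 0, 429]) cube([1326, 360, 33]);
cube([60, 60, 429]);
translate([0, 300, 0]) cube([60, 60, 429]);
translate([1266, 0, 0]) cube([60, 60, 429]);
translate([1266, 300, 0]) cube([60, 60, 429]);


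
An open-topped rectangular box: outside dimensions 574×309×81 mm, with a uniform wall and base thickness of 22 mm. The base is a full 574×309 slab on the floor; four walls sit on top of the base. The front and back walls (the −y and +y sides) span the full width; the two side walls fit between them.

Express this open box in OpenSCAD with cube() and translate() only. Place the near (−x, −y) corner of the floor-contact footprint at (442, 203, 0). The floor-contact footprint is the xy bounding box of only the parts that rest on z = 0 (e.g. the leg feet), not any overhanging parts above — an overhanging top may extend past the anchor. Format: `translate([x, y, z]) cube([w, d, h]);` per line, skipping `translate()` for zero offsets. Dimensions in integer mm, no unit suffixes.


translate([442, 203, 0]) cube([574, 309, 22]);
translate([442, 203, 22]) cube([574, 22, 59]);
translate([442, 490, 22]) cube([574, 22, 59]);
translate([442, 225, 22]) cube([22, 265, 59]);
translate([994, 225, 22]) cube([22, 265, 59]);


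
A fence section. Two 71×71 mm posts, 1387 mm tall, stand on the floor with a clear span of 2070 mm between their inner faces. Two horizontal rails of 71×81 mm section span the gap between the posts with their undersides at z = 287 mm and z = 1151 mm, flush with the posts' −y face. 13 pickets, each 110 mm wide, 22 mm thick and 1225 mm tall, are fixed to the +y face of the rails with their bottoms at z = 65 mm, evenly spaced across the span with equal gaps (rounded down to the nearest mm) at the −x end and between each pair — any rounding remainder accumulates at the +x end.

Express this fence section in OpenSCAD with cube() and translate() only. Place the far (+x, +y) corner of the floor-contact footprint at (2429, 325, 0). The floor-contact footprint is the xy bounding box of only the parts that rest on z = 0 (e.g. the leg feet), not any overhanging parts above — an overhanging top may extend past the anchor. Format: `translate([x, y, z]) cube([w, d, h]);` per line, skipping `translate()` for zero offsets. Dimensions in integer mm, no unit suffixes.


translate([217, 254, 0]) cube([71, 71, 1387]);
translate([2358, 254, 0]) cube([71, 71, 1387]);
translate([288, 254, 287]) cube([2070, 71, 81]);
translate([288, 254, 1151]) cube([2070, 71, 81]);
translate([333, 325, 65]) cube([110, 22, 1225]);
translate([488, 325, 65]) cube([110, 22, 1225]);
translate([643, 325, 65]) cube([110, 22, 1225]);
translate([798, 325, 65]) cube([110, 22, 1225]);
translate([953, 325, 65]) cube([110, 22, 1225]);
translate([1108, 325, 65]) cube([110, 22, 1225]);
translate([1263, 325, 65]) cube([110, 22, 1225]);
translate([1418, 325, 65]) cube([110, 22, 1225]);
translate([1573, 325, 65]) cube([110, 22, 1225]);
translate([1728, 325, 65]) cube([110, 22, 1225]);
translate([1883, 325, 65]) cube([110, 22, 1225]);
translate([2038, 325, 65]) cube([110, 22, 1225]);
translate([2193, 325, 65]) cube([110, 22, 1225]);


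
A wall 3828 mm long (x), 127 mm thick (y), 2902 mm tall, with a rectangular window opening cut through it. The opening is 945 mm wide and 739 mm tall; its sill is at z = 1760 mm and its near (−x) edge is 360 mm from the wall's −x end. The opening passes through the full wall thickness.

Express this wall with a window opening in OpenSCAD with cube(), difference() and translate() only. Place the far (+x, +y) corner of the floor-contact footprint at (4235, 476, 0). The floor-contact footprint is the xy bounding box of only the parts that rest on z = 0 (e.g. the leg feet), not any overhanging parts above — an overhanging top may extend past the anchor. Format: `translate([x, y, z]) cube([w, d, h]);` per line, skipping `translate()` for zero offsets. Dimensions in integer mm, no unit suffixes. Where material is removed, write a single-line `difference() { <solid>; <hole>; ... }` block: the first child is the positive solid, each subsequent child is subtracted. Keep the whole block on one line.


difference() { translate([407, 349, 0]) cube([3828, 127, 2902]); translate([767, 349, 1760]) cube([945, 127, 739]); }


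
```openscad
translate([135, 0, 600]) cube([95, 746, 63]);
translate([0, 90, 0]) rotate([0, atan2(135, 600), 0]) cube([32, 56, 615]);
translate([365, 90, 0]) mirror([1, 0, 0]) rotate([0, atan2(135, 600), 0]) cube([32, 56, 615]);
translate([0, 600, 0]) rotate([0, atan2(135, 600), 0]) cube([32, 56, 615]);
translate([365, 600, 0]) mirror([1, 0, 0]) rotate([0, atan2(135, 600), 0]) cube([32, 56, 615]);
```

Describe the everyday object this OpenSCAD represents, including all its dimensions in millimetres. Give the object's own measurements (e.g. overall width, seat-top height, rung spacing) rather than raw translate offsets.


A sawhorse. A 95×746×63 mm beam (x, y, z) sits on two A-frame leg pairs. Each pair is two raked legs of 32×56 mm section (56 mm along y) splaying symmetrically in x. Each leg rises 600 mm vertically over 135 mm of horizontal reach and is 615 mm long along its own axis. Every leg's outer bottom edge rests on the floor and its outer top edge meets a bottom edge of the beam — the left legs (tilting toward +x) meet the beam's −x bottom edge, the right legs (their mirror images, tilting toward −x) meet its +x bottom edge — so the leg tops tuck under the beam, the beam's underside is 600 mm above the floor, and the feet are 365 mm apart outside-to-outside with the beam centred between them. The two leg pairs are set in 90 mm from either end of the beam.


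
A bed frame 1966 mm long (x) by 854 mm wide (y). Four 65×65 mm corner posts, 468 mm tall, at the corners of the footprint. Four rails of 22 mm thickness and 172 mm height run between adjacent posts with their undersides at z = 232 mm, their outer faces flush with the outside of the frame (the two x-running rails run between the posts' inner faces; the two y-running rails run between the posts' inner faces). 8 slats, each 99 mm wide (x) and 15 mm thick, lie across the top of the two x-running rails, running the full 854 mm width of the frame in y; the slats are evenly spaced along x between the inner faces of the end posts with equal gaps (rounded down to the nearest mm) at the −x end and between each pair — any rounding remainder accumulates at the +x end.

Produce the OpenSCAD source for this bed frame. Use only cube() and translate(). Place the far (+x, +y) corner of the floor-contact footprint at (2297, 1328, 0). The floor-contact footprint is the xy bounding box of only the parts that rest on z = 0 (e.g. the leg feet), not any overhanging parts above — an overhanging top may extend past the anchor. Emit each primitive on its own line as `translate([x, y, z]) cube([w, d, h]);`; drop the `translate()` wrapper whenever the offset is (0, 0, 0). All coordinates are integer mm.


// slat z = rail_z + rail_h = 232 + 172 = 404
// slat gap = ⌊(1836 − 8·99) / 9⌋ = 116
translate([331, 474, 0]) cube([65, 65, 468]);
translate([331, 1263, 0]) cube([65, 65, 468]);
translate([2232, 474, 0]) cube([65, 65, 468]);
translate([2232, 1263, 0]) cube([65, 65, 468]);
translate([396, 474, 232]) cube([1836, 22, 172]);
translate([396, 1306, 232]) cube([1836, 22, 172]);
translate([331, 539, 232]) cube([22, 724, 172]);
translate([2275, 539, 232]) cube([22, 724, 172]);
translate([512, 474, 404]) cube([99, 854, 15]);
translate([727, 474, 404]) cube([99, 854, 15]);
translate([942, 474, 404]) cube([99, 854, 15]);
translate([1157, 474, 404]) cube([99, 854, 15]);
translate([1372, 474, 404]) cube([99, 854, 15]);
translate([1587, 474, 404]) cube([99, 854, 15]);
translate([1802, 474, 404]) cube([99, 854, 15]);
translate([2017, 474, 404]) cube([99, 854, 15]);


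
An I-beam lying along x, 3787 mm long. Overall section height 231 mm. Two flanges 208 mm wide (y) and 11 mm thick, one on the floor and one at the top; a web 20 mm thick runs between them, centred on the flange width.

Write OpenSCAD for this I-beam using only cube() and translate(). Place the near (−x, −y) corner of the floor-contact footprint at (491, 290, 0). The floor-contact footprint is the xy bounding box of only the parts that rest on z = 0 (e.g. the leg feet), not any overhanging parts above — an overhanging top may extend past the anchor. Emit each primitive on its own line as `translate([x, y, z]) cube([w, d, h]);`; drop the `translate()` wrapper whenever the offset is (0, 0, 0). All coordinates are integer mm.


translate([491, 290, 0]) cube([3787, 208, 11]);
translate([491, 384, 11]) cube([3787, 20, 209]);
translate([491, 290, 220]) cube([3787, 208, 11]);


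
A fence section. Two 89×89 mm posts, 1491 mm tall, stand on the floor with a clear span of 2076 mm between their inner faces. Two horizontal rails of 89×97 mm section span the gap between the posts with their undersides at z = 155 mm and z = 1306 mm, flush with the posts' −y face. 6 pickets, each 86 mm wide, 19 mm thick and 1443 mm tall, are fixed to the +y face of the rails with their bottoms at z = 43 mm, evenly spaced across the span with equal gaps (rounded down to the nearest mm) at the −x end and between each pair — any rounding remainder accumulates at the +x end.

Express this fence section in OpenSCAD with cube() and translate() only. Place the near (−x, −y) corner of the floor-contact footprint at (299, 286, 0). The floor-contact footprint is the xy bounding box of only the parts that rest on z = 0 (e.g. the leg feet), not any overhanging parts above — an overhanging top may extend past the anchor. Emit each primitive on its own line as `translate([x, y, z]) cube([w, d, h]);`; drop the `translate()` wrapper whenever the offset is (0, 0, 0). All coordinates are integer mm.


translate([299, 286, 0]) cube([89, 89, 1491]);
translate([2464, 286, 0]) cube([89, 89, 1491]);
translate([388, 286, 155]) cube([2076, 89, 97]);
translate([388, 286, 1306]) cube([2076, 89, 97]);
translate([610, 375, 43]) cube([86, 19, 1443]);
translate([918, 375, 43]) cube([86, 19, 1443]);
translate([1226, 375, 43]) cube([86, 19, 1443]);
translate([1534, 375, 43]) cube([86, 19, 1443]);
translate([1842, 375, 43]) cube([86, 19, 1443]);
translate([2150, 375, 43]) cube([86, 19, 1443]);


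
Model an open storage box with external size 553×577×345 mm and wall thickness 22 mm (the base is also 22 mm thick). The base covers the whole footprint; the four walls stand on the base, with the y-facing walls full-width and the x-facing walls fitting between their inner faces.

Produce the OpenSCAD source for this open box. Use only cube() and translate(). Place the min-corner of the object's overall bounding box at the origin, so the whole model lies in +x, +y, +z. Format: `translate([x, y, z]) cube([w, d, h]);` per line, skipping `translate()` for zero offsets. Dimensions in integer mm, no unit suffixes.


cube([553, 577, 22]);
translate([0, 0, 22]) cube([553, 22, 323]);
translate([0, 555, 22]) cube([553, 22, 323]);
translate([0, 22, 22]) cube([22, 533, 323]);
translate([531, 22, 22]) cube([22, 533, 323]);
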